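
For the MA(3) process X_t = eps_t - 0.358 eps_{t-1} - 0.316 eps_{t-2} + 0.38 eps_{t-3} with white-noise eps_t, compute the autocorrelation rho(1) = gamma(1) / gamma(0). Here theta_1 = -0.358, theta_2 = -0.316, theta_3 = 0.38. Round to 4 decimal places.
\rho(1) = -0.2659

For an MA(q) process with theta_0 = 1, the autocovariance is
  gamma(k) = sigma^2 * sum_{i=0..q-k} theta_i * theta_{i+k},
and rho(k) = gamma(k) / gamma(0). Sigma^2 cancels.
  numerator   = (1)*(-0.358) + (-0.358)*(-0.316) + (-0.316)*(0.38) = -0.364952.
  denominator = (1)^2 + (-0.358)^2 + (-0.316)^2 + (0.38)^2 = 1.37242.
  rho(1) = -0.364952 / 1.37242 = -0.2659.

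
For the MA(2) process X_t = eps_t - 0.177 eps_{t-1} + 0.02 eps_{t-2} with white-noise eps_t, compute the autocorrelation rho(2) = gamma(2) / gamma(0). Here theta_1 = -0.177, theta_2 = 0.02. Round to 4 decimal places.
\rho(2) = 0.0194

For an MA(q) process with theta_0 = 1, the autocovariance is
  gamma(k) = sigma^2 * sum_{i=0..q-k} theta_i * theta_{i+k},
and rho(k) = gamma(k) / gamma(0). Sigma^2 cancels.
  numerator   = (1)*(0.02) = 0.02.
  denominator = (1)^2 + (-0.177)^2 + (0.02)^2 = 1.031729.
  rho(2) = 0.02 / 1.031729 = 0.0194.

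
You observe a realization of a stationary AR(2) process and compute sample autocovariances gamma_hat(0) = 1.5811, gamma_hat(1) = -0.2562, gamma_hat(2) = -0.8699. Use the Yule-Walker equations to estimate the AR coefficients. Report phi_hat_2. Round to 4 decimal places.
\hat\phi_{2} = -0.5920

The Yule-Walker equations for an AR(p) process read, in matrix form,
  Gamma_p phi = r_p,   with   (Gamma_p)_{ij} = gamma(|i - j|),
                       (r_p)_i = gamma(i),   i,j = 1..p.
Substitute the sample gammas (Toeplitz matrix and right-hand side of size 2):
  Gamma_p = [[1.5811, -0.2562], [-0.2562, 1.5811]]
  r_p     = [-0.2562, -0.8699]
Written out:
  1.5811 phi_1 - 0.2562 phi_2 = -0.2562
  -0.2562 phi_1 + 1.5811 phi_2 = -0.8699
Solve by Cramer's rule:
  det = gamma(0)^2 - gamma(1)^2 = (1.5811)^2 - (-0.2562)^2 = 2.49987721 - 0.06563844 = 2.43423877
  phi_hat_1 = [gamma(1) gamma(0) - gamma(1) gamma(2)] / det = [(-0.2562)(1.5811) - (-0.2562)(-0.8699)] / 2.43423877 = -0.6279462 / 2.43423877 = -0.258
  phi_hat_2 = [gamma(0) gamma(2) - gamma(1)^2] / det = [(1.5811)(-0.8699) - (-0.2562)^2] / 2.43423877 = -1.44103733 / 2.43423877 = -0.592
So phi_hat = [-0.2580, -0.5920].
Therefore phi_hat_2 = -0.5920.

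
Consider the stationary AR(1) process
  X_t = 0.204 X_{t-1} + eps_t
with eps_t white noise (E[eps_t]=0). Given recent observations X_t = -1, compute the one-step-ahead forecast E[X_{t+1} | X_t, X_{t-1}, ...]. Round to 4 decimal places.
E[X_{t+1} \mid \mathcal F_t] = -0.2040

For an AR(p) model X_t = c + sum_i phi_i X_{t-i} + eps_t, the
one-step-ahead conditional mean is
  E[X_{t+1} | X_t, ...] = c + sum_i phi_i X_{t+1-i}.
Substitute known values:
  E[X_{t+1} | ...] = (0.204) * (-1)
                   = -0.2040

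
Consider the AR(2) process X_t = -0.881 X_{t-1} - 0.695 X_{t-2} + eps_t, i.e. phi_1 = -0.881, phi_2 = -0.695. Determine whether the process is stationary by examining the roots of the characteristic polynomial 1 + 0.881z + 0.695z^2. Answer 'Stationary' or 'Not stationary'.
\text{Stationary}

The AR(p) characteristic polynomial is P(z) = 1 + 0.881z + 0.695z^2.
Stationarity requires all roots to lie outside the unit circle, i.e. |z| > 1 for every root.
Set 1 + (0.881) z + (0.695) z^2 = 0, i.e. a z^2 + b z + c = 0 with a = 0.695, b = 0.881, c = 1.
Discriminant D = b^2 - 4ac = (0.881)^2 - 4*(0.695)*1 = 0.776161 - (2.78) = -2.003839.
D < 0, so the roots are the complex-conjugate pair z = (-b +/- i sqrt(-D)) / (2a) = -0.6338 +/- 1.0184i.
For a conjugate pair |z|^2 = z * conj(z) = (product of roots) = c/a = 1/(0.695) = 1.438849, so |z| = sqrt(1.438849) = 1.1995 for both roots.
Moduli of all roots: 1.1995, 1.1995.
All moduli strictly greater than 1? Yes.
Verdict: Stationary.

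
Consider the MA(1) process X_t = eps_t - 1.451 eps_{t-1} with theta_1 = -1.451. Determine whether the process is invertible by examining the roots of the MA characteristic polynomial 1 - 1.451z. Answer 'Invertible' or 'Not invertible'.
\text{Not invertible}

The MA(q) characteristic polynomial is P(z) = 1 - 1.451z.
Invertibility requires all roots to lie outside the unit circle, i.e. |z| > 1 for every root.
This is linear in z: 1 + (-1.451) z = 0  =>  z = -1/(-1.451) = 0.68918,  |z| = 0.68918.
Moduli of all roots: 0.6892.
All moduli strictly greater than 1? No.
Verdict: Not invertible.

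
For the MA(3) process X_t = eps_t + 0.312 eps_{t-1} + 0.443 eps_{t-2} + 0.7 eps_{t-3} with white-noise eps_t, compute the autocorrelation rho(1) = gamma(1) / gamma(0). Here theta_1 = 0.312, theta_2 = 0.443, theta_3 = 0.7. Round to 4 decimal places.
\rho(1) = 0.4263

For an MA(q) process with theta_0 = 1, the autocovariance is
  gamma(k) = sigma^2 * sum_{i=0..q-k} theta_i * theta_{i+k},
and rho(k) = gamma(k) / gamma(0). Sigma^2 cancels.
  numerator   = (1)*(0.312) + (0.312)*(0.443) + (0.443)*(0.7) = 0.760316.
  denominator = (1)^2 + (0.312)^2 + (0.443)^2 + (0.7)^2 = 1.783593.
  rho(1) = 0.760316 / 1.783593 = 0.4263.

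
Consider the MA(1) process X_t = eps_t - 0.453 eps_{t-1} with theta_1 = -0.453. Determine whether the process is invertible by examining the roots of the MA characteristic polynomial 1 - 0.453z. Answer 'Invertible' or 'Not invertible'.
\text{Invertible}

The MA(q) characteristic polynomial is P(z) = 1 - 0.453z.
Invertibility requires all roots to lie outside the unit circle, i.e. |z| > 1 for every root.
This is linear in z: 1 + (-0.453) z = 0  =>  z = -1/(-0.453) = 2.207506,  |z| = 2.207506.
Moduli of all roots: 2.2075.
All moduli strictly greater than 1? Yes.
Verdict: Invertible.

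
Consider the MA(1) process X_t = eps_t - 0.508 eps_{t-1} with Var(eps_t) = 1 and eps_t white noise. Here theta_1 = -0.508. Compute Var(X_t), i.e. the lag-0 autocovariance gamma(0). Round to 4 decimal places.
\gamma(0) = 1.2581

For an MA(q) process X_t = eps_t + sum_i theta_i eps_{t-i} with
Var(eps_t) = sigma^2, the variance is
  gamma(0) = sigma^2 * (1 + sum_i theta_i^2).
  sum_i theta_i^2 = (-0.508)^2 = 0.258064.
  gamma(0) = 1 * (1 + 0.258064) = 1 * 1.258064 = 1.258064, which rounds to 1.2581.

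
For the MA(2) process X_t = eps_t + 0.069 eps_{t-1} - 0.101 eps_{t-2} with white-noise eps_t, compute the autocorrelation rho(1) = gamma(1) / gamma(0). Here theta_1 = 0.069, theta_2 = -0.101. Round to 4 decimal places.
\rho(1) = 0.0611

For an MA(q) process with theta_0 = 1, the autocovariance is
  gamma(k) = sigma^2 * sum_{i=0..q-k} theta_i * theta_{i+k},
and rho(k) = gamma(k) / gamma(0). Sigma^2 cancels.
  numerator   = (1)*(0.069) + (0.069)*(-0.101) = 0.062031.
  denominator = (1)^2 + (0.069)^2 + (-0.101)^2 = 1.014962.
  rho(1) = 0.062031 / 1.014962 = 0.0611.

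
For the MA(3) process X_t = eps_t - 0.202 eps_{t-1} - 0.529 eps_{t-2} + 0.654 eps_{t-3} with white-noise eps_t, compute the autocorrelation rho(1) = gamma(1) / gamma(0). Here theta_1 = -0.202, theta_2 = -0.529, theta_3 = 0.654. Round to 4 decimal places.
\rho(1) = -0.2523

For an MA(q) process with theta_0 = 1, the autocovariance is
  gamma(k) = sigma^2 * sum_{i=0..q-k} theta_i * theta_{i+k},
and rho(k) = gamma(k) / gamma(0). Sigma^2 cancels.
  numerator   = (1)*(-0.202) + (-0.202)*(-0.529) + (-0.529)*(0.654) = -0.441108.
  denominator = (1)^2 + (-0.202)^2 + (-0.529)^2 + (0.654)^2 = 1.748361.
  rho(1) = -0.441108 / 1.748361 = -0.2523.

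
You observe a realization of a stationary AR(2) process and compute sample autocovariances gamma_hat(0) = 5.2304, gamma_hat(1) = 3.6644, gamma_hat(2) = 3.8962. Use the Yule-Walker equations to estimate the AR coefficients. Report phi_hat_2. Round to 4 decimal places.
\hat\phi_{2} = 0.4990

The Yule-Walker equations for an AR(p) process read, in matrix form,
  Gamma_p phi = r_p,   with   (Gamma_p)_{ij} = gamma(|i - j|),
                       (r_p)_i = gamma(i),   i,j = 1..p.
Substitute the sample gammas (Toeplitz matrix and right-hand side of size 2):
  Gamma_p = [[5.2304, 3.6644], [3.6644, 5.2304]]
  r_p     = [3.6644, 3.8962]
Written out:
  5.2304 phi_1 + 3.6644 phi_2 = 3.6644
  3.6644 phi_1 + 5.2304 phi_2 = 3.8962
Solve by Cramer's rule:
  det = gamma(0)^2 - gamma(1)^2 = (5.2304)^2 - (3.6644)^2 = 27.35708416 - 13.42782736 = 13.9292568
  phi_hat_1 = [gamma(1) gamma(0) - gamma(1) gamma(2)] / det = [(3.6644)(5.2304) - (3.6644)(3.8962)] / 13.9292568 = 4.88904248 / 13.9292568 = 0.351
  phi_hat_2 = [gamma(0) gamma(2) - gamma(1)^2] / det = [(5.2304)(3.8962) - (3.6644)^2] / 13.9292568 = 6.95085712 / 13.9292568 = 0.499
So phi_hat = [0.3510, 0.4990].
Therefore phi_hat_2 = 0.4990.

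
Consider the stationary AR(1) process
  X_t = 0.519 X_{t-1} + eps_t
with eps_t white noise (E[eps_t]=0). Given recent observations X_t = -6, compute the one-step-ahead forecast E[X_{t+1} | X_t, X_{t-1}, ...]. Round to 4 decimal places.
E[X_{t+1} \mid \mathcal F_t] = -3.1140

For an AR(p) model X_t = c + sum_i phi_i X_{t-i} + eps_t, the
one-step-ahead conditional mean is
  E[X_{t+1} | X_t, ...] = c + sum_i phi_i X_{t+1-i}.
Substitute known values:
  E[X_{t+1} | ...] = (0.519) * (-6)
                   = -3.1140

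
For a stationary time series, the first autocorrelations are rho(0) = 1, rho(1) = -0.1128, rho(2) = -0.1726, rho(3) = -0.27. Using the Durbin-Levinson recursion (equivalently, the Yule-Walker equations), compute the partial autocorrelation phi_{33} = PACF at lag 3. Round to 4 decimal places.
\phi_{33} = -0.3300

The PACF at lag k is phi_{kk}, the last component of the solution
to the Yule-Walker system G_k phi = r_k where
  (G_k)_{ij} = rho(|i - j|), (r_k)_i = rho(i), i,j = 1..k.
Equivalently, Durbin-Levinson gives phi_{kk} iteratively:
  phi_{11} = rho(1)
  phi_{kk} = [rho(k) - sum_{j=1..k-1} phi_{k-1,j} rho(k-j)]
            / [1 - sum_{j=1..k-1} phi_{k-1,j} rho(j)],
  phi_{k,j} = phi_{k-1,j} - phi_{kk} phi_{k-1,k-j},  j = 1..k-1.
Step k = 1:
  phi_11 = rho(1) = -0.1128.
Step k = 2:
  phi_22 = [rho(2) - phi_11 rho(1)] / [1 - phi_11 rho(1)] = [-0.1726 - (-0.1128)(-0.1128)] / [1 - (-0.1128)(-0.1128)]
         = -0.18532384 / 0.98727616 = -0.187712.
  Update: phi_21 = phi_11 - phi_22 phi_11 = -0.1128 - (-0.187712)(-0.1128) = -0.133974.
Step k = 3:
  phi_33 = [rho(3) - phi_21 rho(2) - phi_22 rho(1)] / [1 - phi_21 rho(1) - phi_22 rho(2)]
    numerator   = -0.27 - (-0.133974)(-0.1726) - (-0.187712)(-0.1128) = -0.31429785
    denominator = 1 - (-0.133974)(-0.1128) - (-0.187712)(-0.1726) = 0.9524886
  phi_33 = -0.31429785 / 0.9524886 = -0.33.
Therefore phi_{33} = -0.3300.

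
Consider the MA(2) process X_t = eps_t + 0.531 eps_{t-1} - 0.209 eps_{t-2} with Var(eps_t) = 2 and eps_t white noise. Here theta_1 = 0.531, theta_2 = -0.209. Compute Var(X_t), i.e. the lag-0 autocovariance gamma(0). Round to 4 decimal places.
\gamma(0) = 2.6513

For an MA(q) process X_t = eps_t + sum_i theta_i eps_{t-i} with
Var(eps_t) = sigma^2, the variance is
  gamma(0) = sigma^2 * (1 + sum_i theta_i^2).
  sum_i theta_i^2 = (0.531)^2 + (-0.209)^2 = 0.281961 + 0.043681 = 0.325642.
  gamma(0) = 2 * (1 + 0.325642) = 2 * 1.325642 = 2.651284, which rounds to 2.6513.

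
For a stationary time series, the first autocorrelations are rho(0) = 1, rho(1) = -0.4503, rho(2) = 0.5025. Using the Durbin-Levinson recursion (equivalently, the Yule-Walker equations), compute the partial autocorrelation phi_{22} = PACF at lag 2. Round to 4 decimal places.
\phi_{22} = 0.3760

The PACF at lag k is phi_{kk}, the last component of the solution
to the Yule-Walker system G_k phi = r_k where
  (G_k)_{ij} = rho(|i - j|), (r_k)_i = rho(i), i,j = 1..k.
Equivalently, Durbin-Levinson gives phi_{kk} iteratively:
  phi_{11} = rho(1)
  phi_{kk} = [rho(k) - sum_{j=1..k-1} phi_{k-1,j} rho(k-j)]
            / [1 - sum_{j=1..k-1} phi_{k-1,j} rho(j)],
  phi_{k,j} = phi_{k-1,j} - phi_{kk} phi_{k-1,k-j},  j = 1..k-1.
Step k = 1:
  phi_11 = rho(1) = -0.4503.
Step k = 2:
  phi_22 = [rho(2) - phi_11 rho(1)] / [1 - phi_11 rho(1)] = [0.5025 - (-0.4503)(-0.4503)] / [1 - (-0.4503)(-0.4503)]
         = 0.29972991 / 0.79722991 = 0.376.
Therefore phi_{22} = 0.3760.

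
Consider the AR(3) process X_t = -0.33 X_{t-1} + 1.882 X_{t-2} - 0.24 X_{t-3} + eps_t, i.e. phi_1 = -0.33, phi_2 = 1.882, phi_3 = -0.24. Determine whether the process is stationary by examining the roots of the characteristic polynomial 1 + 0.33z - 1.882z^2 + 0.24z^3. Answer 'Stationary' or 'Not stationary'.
\text{Not stationary}

The AR(p) characteristic polynomial is P(z) = 1 + 0.33z - 1.882z^2 + 0.24z^3.
Stationarity requires all roots to lie outside the unit circle, i.e. |z| > 1 for every root.
Degree 3: look for a simple real root z0 first, then factor out (1 - z/z0) and solve the remaining quadratic.
Testing z0 = -0.625: P(-0.625) = 1 + (0.33)(-0.625) + (-1.882)(-0.625)^2 + (0.24)(-0.625)^3
  = 1 + (-0.20625) + (-0.735156) + (-0.058594) = 0.  So z_0 = -0.625 is a root, |z_0| = 0.625.
Divide out the factor (1 + 1.6 z) = (1 - z/z0) (since 1/z0 = -1.6):
  P(z) = (1 + 1.6 z)(1 + (-1.27) z + (0.15) z^2)
  [check: z-coef -1.27 - (-1.6) = 0.33; z^2-coef 0.15 - (-1.6)(-1.27) = -1.882; z^3-coef -(-1.6)(0.15) = 0.24.]
Remaining roots from the quadratic factor 1 + (-1.27) z + (0.15) z^2:
  Set 1 + (-1.27) z + (0.15) z^2 = 0, i.e. a z^2 + b z + c = 0 with a = 0.15, b = -1.27, c = 1.
  Discriminant D = b^2 - 4ac = (-1.27)^2 - 4*(0.15)*1 = 1.6129 - (0.6) = 1.0129.
  D >= 0, so the roots are real: z = (-b +/- sqrt(D)) / (2a) = (1.27 +/- 1.006429) / (0.3).
    z_1 = (1.27 + 1.006429) / (0.3) = 7.5881,   |z_1| = 7.5881.
    z_2 = (1.27 - 1.006429) / (0.3) = 0.8786,   |z_2| = 0.8786.
Moduli of all roots: 0.6250, 7.5881, 0.8786.
All moduli strictly greater than 1? No.
Verdict: Not stationary.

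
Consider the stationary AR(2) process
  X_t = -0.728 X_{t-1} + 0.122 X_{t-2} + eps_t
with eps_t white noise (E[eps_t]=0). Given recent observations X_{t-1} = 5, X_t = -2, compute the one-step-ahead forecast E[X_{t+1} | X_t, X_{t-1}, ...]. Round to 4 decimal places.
E[X_{t+1} \mid \mathcal F_t] = 2.0660

For an AR(p) model X_t = c + sum_i phi_i X_{t-i} + eps_t, the
one-step-ahead conditional mean is
  E[X_{t+1} | X_t, ...] = c + sum_i phi_i X_{t+1-i}.
Substitute known values:
  E[X_{t+1} | ...] = (-0.728) * (-2) + (0.122) * (5)
                   = 2.0660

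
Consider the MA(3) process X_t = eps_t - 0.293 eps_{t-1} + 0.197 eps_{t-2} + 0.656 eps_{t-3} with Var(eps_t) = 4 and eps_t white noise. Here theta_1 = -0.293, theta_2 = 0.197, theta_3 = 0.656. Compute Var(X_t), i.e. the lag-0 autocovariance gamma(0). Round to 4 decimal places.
\gamma(0) = 6.2200

For an MA(q) process X_t = eps_t + sum_i theta_i eps_{t-i} with
Var(eps_t) = sigma^2, the variance is
  gamma(0) = sigma^2 * (1 + sum_i theta_i^2).
  sum_i theta_i^2 = (-0.293)^2 + (0.197)^2 + (0.656)^2 = 0.085849 + 0.038809 + 0.430336 = 0.554994.
  gamma(0) = 4 * (1 + 0.554994) = 4 * 1.554994 = 6.219976, which rounds to 6.2200.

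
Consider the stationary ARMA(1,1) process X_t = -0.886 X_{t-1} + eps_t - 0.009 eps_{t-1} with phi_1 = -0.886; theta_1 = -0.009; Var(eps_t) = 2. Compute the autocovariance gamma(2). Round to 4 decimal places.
\gamma(2) = 7.4351

Multiply the model equation by X_{t-k} and take expectations. With theta_0 = psi_0 = 1 and psi_j the MA(infinity) weights, this gives
  gamma(k) - sum_i phi_i gamma(k-i) = c_k,
  c_k = sigma^2 * sum_{j=k..q} theta_j psi_{j-k}   (c_k = 0 for k > q),
using gamma(-m) = gamma(m).
psi-weights needed (psi_j = theta_j + sum_i phi_i psi_{j-i}):
  psi_1 = theta_1 + phi_1 = -0.009 + (-0.886) = -0.895
Right-hand sides:
  c_0 = sigma^2 (1 + theta_1 psi_1) = 2 * (1 + (-0.009)(-0.895)) = 2 * 1.008055 = 2.01611
  c_1 = sigma^2 theta_1 = 2 * (-0.009) = -0.018
  c_2 = 0
Equations for k = 0 and k = 1 (AR order 1):
  gamma(0) = phi_1 gamma(1) + c_0
  gamma(1) = phi_1 gamma(0) + c_1
Substituting the second into the first: gamma(0) (1 - phi_1^2) = c_0 + phi_1 c_1, so
  gamma(0) = (c_0 + phi_1 c_1) / (1 - phi_1^2) = (2.01611 + (-0.886)(-0.018)) / (1 - (-0.886)^2) = 2.032058 / 0.215004 = 9.451257.
  gamma(1) = phi_1 gamma(0) + c_1 = (-0.886)(9.451257) + (-0.018) = -8.391813.
For k = 2 (> q): gamma(2) = phi_1 gamma(1) = (-0.886)(-8.391813) = 7.435147.
Therefore gamma(2) = 7.4351 (to 4 decimal places).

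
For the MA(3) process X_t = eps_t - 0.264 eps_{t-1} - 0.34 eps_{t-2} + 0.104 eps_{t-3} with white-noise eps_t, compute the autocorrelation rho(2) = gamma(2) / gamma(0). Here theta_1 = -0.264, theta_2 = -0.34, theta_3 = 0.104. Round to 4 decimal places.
\rho(2) = -0.3072

For an MA(q) process with theta_0 = 1, the autocovariance is
  gamma(k) = sigma^2 * sum_{i=0..q-k} theta_i * theta_{i+k},
and rho(k) = gamma(k) / gamma(0). Sigma^2 cancels.
  numerator   = (1)*(-0.34) + (-0.264)*(0.104) = -0.367456.
  denominator = (1)^2 + (-0.264)^2 + (-0.34)^2 + (0.104)^2 = 1.196112.
  rho(2) = -0.367456 / 1.196112 = -0.3072.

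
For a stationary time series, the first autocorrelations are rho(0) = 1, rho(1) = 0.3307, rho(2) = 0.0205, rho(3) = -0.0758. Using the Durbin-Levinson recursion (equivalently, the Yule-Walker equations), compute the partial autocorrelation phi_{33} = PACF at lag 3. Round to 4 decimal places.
\phi_{33} = -0.0570

The PACF at lag k is phi_{kk}, the last component of the solution
to the Yule-Walker system G_k phi = r_k where
  (G_k)_{ij} = rho(|i - j|), (r_k)_i = rho(i), i,j = 1..k.
Equivalently, Durbin-Levinson gives phi_{kk} iteratively:
  phi_{11} = rho(1)
  phi_{kk} = [rho(k) - sum_{j=1..k-1} phi_{k-1,j} rho(k-j)]
            / [1 - sum_{j=1..k-1} phi_{k-1,j} rho(j)],
  phi_{k,j} = phi_{k-1,j} - phi_{kk} phi_{k-1,k-j},  j = 1..k-1.
Step k = 1:
  phi_11 = rho(1) = 0.3307.
Step k = 2:
  phi_22 = [rho(2) - phi_11 rho(1)] / [1 - phi_11 rho(1)] = [0.0205 - (0.3307)(0.3307)] / [1 - (0.3307)(0.3307)]
         = -0.08886249 / 0.89063751 = -0.099774.
  Update: phi_21 = phi_11 - phi_22 phi_11 = 0.3307 - (-0.099774)(0.3307) = 0.363695.
Step k = 3:
  phi_33 = [rho(3) - phi_21 rho(2) - phi_22 rho(1)] / [1 - phi_21 rho(1) - phi_22 rho(2)]
    numerator   = -0.0758 - (0.363695)(0.0205) - (-0.099774)(0.3307) = -0.05026048
    denominator = 1 - (0.363695)(0.3307) - (-0.099774)(0.0205) = 0.88177134
  phi_33 = -0.05026048 / 0.88177134 = -0.057.
Therefore phi_{33} = -0.0570.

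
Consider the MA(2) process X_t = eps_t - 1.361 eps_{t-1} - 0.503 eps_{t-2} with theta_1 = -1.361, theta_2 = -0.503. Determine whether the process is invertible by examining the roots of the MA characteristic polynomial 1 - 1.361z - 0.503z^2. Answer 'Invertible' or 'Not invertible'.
\text{Not invertible}

The MA(q) characteristic polynomial is P(z) = 1 - 1.361z - 0.503z^2.
Invertibility requires all roots to lie outside the unit circle, i.e. |z| > 1 for every root.
Set 1 + (-1.361) z + (-0.503) z^2 = 0, i.e. a z^2 + b z + c = 0 with a = -0.503, b = -1.361, c = 1.
Discriminant D = b^2 - 4ac = (-1.361)^2 - 4*(-0.503)*1 = 1.852321 - (-2.012) = 3.864321.
D >= 0, so the roots are real: z = (-b +/- sqrt(D)) / (2a) = (1.361 +/- 1.965788) / (-1.006).
  z_1 = (1.361 + 1.965788) / (-1.006) = -3.3069,   |z_1| = 3.3069.
  z_2 = (1.361 - 1.965788) / (-1.006) = 0.6012,   |z_2| = 0.6012.
Moduli of all roots: 3.3069, 0.6012.
All moduli strictly greater than 1? No.
Verdict: Not invertible.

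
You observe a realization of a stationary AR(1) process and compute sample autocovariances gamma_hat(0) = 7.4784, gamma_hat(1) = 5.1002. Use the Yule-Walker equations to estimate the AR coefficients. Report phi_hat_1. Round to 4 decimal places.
\hat\phi_{1} = 0.6820

The Yule-Walker equations for an AR(p) process read, in matrix form,
  Gamma_p phi = r_p,   with   (Gamma_p)_{ij} = gamma(|i - j|),
                       (r_p)_i = gamma(i),   i,j = 1..p.
Substitute the sample gammas (Toeplitz matrix and right-hand side of size 1):
  Gamma_p = [[7.4784]]
  r_p     = [5.1002]
With p = 1 this is the single equation gamma(0) phi_1 = gamma(1):
  phi_hat_1 = gamma(1) / gamma(0) = 5.1002 / 7.4784 = 0.6820.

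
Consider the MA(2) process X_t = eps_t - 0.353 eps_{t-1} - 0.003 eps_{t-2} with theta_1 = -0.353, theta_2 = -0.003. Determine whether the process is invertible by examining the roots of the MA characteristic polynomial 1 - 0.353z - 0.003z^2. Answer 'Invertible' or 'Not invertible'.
\text{Invertible}

The MA(q) characteristic polynomial is P(z) = 1 - 0.353z - 0.003z^2.
Invertibility requires all roots to lie outside the unit circle, i.e. |z| > 1 for every root.
Set 1 + (-0.353) z + (-0.003) z^2 = 0, i.e. a z^2 + b z + c = 0 with a = -0.003, b = -0.353, c = 1.
Discriminant D = b^2 - 4ac = (-0.353)^2 - 4*(-0.003)*1 = 0.124609 - (-0.012) = 0.136609.
D >= 0, so the roots are real: z = (-b +/- sqrt(D)) / (2a) = (0.353 +/- 0.369607) / (-0.006).
  z_1 = (0.353 + 0.369607) / (-0.006) = -120.4344,   |z_1| = 120.4344.
  z_2 = (0.353 - 0.369607) / (-0.006) = 2.7678,   |z_2| = 2.7678.
Moduli of all roots: 120.4344, 2.7678.
All moduli strictly greater than 1? Yes.
Verdict: Invertible.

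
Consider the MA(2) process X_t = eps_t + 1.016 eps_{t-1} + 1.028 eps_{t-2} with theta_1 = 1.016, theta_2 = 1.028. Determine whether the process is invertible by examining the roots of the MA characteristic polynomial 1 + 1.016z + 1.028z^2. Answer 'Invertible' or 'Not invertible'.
\text{Not invertible}

The MA(q) characteristic polynomial is P(z) = 1 + 1.016z + 1.028z^2.
Invertibility requires all roots to lie outside the unit circle, i.e. |z| > 1 for every root.
Set 1 + (1.016) z + (1.028) z^2 = 0, i.e. a z^2 + b z + c = 0 with a = 1.028, b = 1.016, c = 1.
Discriminant D = b^2 - 4ac = (1.016)^2 - 4*(1.028)*1 = 1.032256 - (4.112) = -3.079744.
D < 0, so the roots are the complex-conjugate pair z = (-b +/- i sqrt(-D)) / (2a) = -0.4942 +/- 0.8536i.
For a conjugate pair |z|^2 = z * conj(z) = (product of roots) = c/a = 1/(1.028) = 0.972763, so |z| = sqrt(0.972763) = 0.9863 for both roots.
Moduli of all roots: 0.9863, 0.9863.
All moduli strictly greater than 1? No.
Verdict: Not invertible.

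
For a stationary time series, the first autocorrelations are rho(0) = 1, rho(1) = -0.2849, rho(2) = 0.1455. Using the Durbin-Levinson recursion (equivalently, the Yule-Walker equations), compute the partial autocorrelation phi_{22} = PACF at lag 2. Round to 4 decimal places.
\phi_{22} = 0.0700

The PACF at lag k is phi_{kk}, the last component of the solution
to the Yule-Walker system G_k phi = r_k where
  (G_k)_{ij} = rho(|i - j|), (r_k)_i = rho(i), i,j = 1..k.
Equivalently, Durbin-Levinson gives phi_{kk} iteratively:
  phi_{11} = rho(1)
  phi_{kk} = [rho(k) - sum_{j=1..k-1} phi_{k-1,j} rho(k-j)]
            / [1 - sum_{j=1..k-1} phi_{k-1,j} rho(j)],
  phi_{k,j} = phi_{k-1,j} - phi_{kk} phi_{k-1,k-j},  j = 1..k-1.
Step k = 1:
  phi_11 = rho(1) = -0.2849.
Step k = 2:
  phi_22 = [rho(2) - phi_11 rho(1)] / [1 - phi_11 rho(1)] = [0.1455 - (-0.2849)(-0.2849)] / [1 - (-0.2849)(-0.2849)]
         = 0.06433199 / 0.91883199 = 0.07.
Therefore phi_{22} = 0.0700.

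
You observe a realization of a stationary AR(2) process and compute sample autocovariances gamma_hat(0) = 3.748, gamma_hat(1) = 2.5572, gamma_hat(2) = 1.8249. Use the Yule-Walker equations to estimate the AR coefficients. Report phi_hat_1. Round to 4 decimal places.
\hat\phi_{1} = 0.6550

The Yule-Walker equations for an AR(p) process read, in matrix form,
  Gamma_p phi = r_p,   with   (Gamma_p)_{ij} = gamma(|i - j|),
                       (r_p)_i = gamma(i),   i,j = 1..p.
Substitute the sample gammas (Toeplitz matrix and right-hand side of size 2):
  Gamma_p = [[3.748, 2.5572], [2.5572, 3.748]]
  r_p     = [2.5572, 1.8249]
Written out:
  3.748 phi_1 + 2.5572 phi_2 = 2.5572
  2.5572 phi_1 + 3.748 phi_2 = 1.8249
Solve by Cramer's rule:
  det = gamma(0)^2 - gamma(1)^2 = (3.748)^2 - (2.5572)^2 = 14.047504 - 6.53927184 = 7.50823216
  phi_hat_1 = [gamma(1) gamma(0) - gamma(1) gamma(2)] / det = [(2.5572)(3.748) - (2.5572)(1.8249)] / 7.50823216 = 4.91775132 / 7.50823216 = 0.655
  phi_hat_2 = [gamma(0) gamma(2) - gamma(1)^2] / det = [(3.748)(1.8249) - (2.5572)^2] / 7.50823216 = 0.30045336 / 7.50823216 = 0.04
So phi_hat = [0.6550, 0.0400].
Therefore phi_hat_1 = 0.6550.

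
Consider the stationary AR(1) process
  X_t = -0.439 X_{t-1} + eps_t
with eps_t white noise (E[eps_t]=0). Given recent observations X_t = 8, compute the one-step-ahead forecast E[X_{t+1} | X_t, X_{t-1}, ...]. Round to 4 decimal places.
E[X_{t+1} \mid \mathcal F_t] = -3.5120

For an AR(p) model X_t = c + sum_i phi_i X_{t-i} + eps_t, the
one-step-ahead conditional mean is
  E[X_{t+1} | X_t, ...] = c + sum_i phi_i X_{t+1-i}.
Substitute known values:
  E[X_{t+1} | ...] = (-0.439) * (8)
                   = -3.5120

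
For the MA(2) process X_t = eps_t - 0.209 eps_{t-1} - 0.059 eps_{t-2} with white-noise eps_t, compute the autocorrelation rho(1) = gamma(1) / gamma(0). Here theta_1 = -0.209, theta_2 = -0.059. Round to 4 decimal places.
\rho(1) = -0.1878

For an MA(q) process with theta_0 = 1, the autocovariance is
  gamma(k) = sigma^2 * sum_{i=0..q-k} theta_i * theta_{i+k},
and rho(k) = gamma(k) / gamma(0). Sigma^2 cancels.
  numerator   = (1)*(-0.209) + (-0.209)*(-0.059) = -0.196669.
  denominator = (1)^2 + (-0.209)^2 + (-0.059)^2 = 1.047162.
  rho(1) = -0.196669 / 1.047162 = -0.1878.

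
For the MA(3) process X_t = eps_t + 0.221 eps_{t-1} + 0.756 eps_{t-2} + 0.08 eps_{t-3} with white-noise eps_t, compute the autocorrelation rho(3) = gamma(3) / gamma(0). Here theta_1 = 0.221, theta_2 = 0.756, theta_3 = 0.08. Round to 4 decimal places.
\rho(3) = 0.0492

For an MA(q) process with theta_0 = 1, the autocovariance is
  gamma(k) = sigma^2 * sum_{i=0..q-k} theta_i * theta_{i+k},
and rho(k) = gamma(k) / gamma(0). Sigma^2 cancels.
  numerator   = (1)*(0.08) = 0.08.
  denominator = (1)^2 + (0.221)^2 + (0.756)^2 + (0.08)^2 = 1.626777.
  rho(3) = 0.08 / 1.626777 = 0.0492.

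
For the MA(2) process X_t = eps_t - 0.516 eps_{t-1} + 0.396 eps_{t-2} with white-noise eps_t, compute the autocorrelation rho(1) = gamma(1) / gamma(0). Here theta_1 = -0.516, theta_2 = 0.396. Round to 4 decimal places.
\rho(1) = -0.5062

For an MA(q) process with theta_0 = 1, the autocovariance is
  gamma(k) = sigma^2 * sum_{i=0..q-k} theta_i * theta_{i+k},
and rho(k) = gamma(k) / gamma(0). Sigma^2 cancels.
  numerator   = (1)*(-0.516) + (-0.516)*(0.396) = -0.720336.
  denominator = (1)^2 + (-0.516)^2 + (0.396)^2 = 1.423072.
  rho(1) = -0.720336 / 1.423072 = -0.5062.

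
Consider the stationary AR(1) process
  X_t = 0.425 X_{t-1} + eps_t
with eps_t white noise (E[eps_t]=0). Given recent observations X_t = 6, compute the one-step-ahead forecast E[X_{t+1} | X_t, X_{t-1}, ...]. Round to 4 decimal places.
E[X_{t+1} \mid \mathcal F_t] = 2.5500

For an AR(p) model X_t = c + sum_i phi_i X_{t-i} + eps_t, the
one-step-ahead conditional mean is
  E[X_{t+1} | X_t, ...] = c + sum_i phi_i X_{t+1-i}.
Substitute known values:
  E[X_{t+1} | ...] = (0.425) * (6)
                   = 2.5500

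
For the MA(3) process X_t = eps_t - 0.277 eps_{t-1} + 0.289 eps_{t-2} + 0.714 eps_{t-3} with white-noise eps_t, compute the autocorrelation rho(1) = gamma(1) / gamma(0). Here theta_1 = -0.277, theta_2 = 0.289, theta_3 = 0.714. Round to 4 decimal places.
\rho(1) = -0.0902

For an MA(q) process with theta_0 = 1, the autocovariance is
  gamma(k) = sigma^2 * sum_{i=0..q-k} theta_i * theta_{i+k},
and rho(k) = gamma(k) / gamma(0). Sigma^2 cancels.
  numerator   = (1)*(-0.277) + (-0.277)*(0.289) + (0.289)*(0.714) = -0.150707.
  denominator = (1)^2 + (-0.277)^2 + (0.289)^2 + (0.714)^2 = 1.670046.
  rho(1) = -0.150707 / 1.670046 = -0.0902.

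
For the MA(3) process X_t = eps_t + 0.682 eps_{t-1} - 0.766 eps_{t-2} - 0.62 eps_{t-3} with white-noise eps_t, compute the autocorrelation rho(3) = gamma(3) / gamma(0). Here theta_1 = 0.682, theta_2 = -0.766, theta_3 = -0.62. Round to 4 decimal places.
\rho(3) = -0.2545

For an MA(q) process with theta_0 = 1, the autocovariance is
  gamma(k) = sigma^2 * sum_{i=0..q-k} theta_i * theta_{i+k},
and rho(k) = gamma(k) / gamma(0). Sigma^2 cancels.
  numerator   = (1)*(-0.62) = -0.62.
  denominator = (1)^2 + (0.682)^2 + (-0.766)^2 + (-0.62)^2 = 2.43628.
  rho(3) = -0.62 / 2.43628 = -0.2545.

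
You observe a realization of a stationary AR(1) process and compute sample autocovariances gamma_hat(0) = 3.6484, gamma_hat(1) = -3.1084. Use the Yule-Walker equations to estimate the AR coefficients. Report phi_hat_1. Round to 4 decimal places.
\hat\phi_{1} = -0.8520

The Yule-Walker equations for an AR(p) process read, in matrix form,
  Gamma_p phi = r_p,   with   (Gamma_p)_{ij} = gamma(|i - j|),
                       (r_p)_i = gamma(i),   i,j = 1..p.
Substitute the sample gammas (Toeplitz matrix and right-hand side of size 1):
  Gamma_p = [[3.6484]]
  r_p     = [-3.1084]
With p = 1 this is the single equation gamma(0) phi_1 = gamma(1):
  phi_hat_1 = gamma(1) / gamma(0) = -3.1084 / 3.6484 = -0.8520.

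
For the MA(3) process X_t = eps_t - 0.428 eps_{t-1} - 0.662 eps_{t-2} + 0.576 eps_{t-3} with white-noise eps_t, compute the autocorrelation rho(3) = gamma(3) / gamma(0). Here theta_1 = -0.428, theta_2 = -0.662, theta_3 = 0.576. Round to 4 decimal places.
\rho(3) = 0.2949

For an MA(q) process with theta_0 = 1, the autocovariance is
  gamma(k) = sigma^2 * sum_{i=0..q-k} theta_i * theta_{i+k},
and rho(k) = gamma(k) / gamma(0). Sigma^2 cancels.
  numerator   = (1)*(0.576) = 0.576.
  denominator = (1)^2 + (-0.428)^2 + (-0.662)^2 + (0.576)^2 = 1.953204.
  rho(3) = 0.576 / 1.953204 = 0.2949.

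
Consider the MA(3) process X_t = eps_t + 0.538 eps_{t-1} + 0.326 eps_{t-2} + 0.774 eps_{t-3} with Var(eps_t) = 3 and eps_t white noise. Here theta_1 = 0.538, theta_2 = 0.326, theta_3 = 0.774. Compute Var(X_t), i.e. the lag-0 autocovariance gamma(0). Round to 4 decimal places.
\gamma(0) = 5.9844

For an MA(q) process X_t = eps_t + sum_i theta_i eps_{t-i} with
Var(eps_t) = sigma^2, the variance is
  gamma(0) = sigma^2 * (1 + sum_i theta_i^2).
  sum_i theta_i^2 = (0.538)^2 + (0.326)^2 + (0.774)^2 = 0.289444 + 0.106276 + 0.599076 = 0.994796.
  gamma(0) = 3 * (1 + 0.994796) = 3 * 1.994796 = 5.984388, which rounds to 5.9844.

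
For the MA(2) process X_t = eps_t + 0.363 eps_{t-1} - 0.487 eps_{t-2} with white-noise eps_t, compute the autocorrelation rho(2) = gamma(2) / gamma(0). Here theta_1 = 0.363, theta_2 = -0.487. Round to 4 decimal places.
\rho(2) = -0.3558

For an MA(q) process with theta_0 = 1, the autocovariance is
  gamma(k) = sigma^2 * sum_{i=0..q-k} theta_i * theta_{i+k},
and rho(k) = gamma(k) / gamma(0). Sigma^2 cancels.
  numerator   = (1)*(-0.487) = -0.487.
  denominator = (1)^2 + (0.363)^2 + (-0.487)^2 = 1.368938.
  rho(2) = -0.487 / 1.368938 = -0.3558.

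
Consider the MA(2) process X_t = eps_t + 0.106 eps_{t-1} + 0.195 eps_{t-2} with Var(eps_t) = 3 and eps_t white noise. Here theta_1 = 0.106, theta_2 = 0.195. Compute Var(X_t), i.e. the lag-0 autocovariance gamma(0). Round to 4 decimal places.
\gamma(0) = 3.1478

For an MA(q) process X_t = eps_t + sum_i theta_i eps_{t-i} with
Var(eps_t) = sigma^2, the variance is
  gamma(0) = sigma^2 * (1 + sum_i theta_i^2).
  sum_i theta_i^2 = (0.106)^2 + (0.195)^2 = 0.011236 + 0.038025 = 0.049261.
  gamma(0) = 3 * (1 + 0.049261) = 3 * 1.049261 = 3.147783, which rounds to 3.1478.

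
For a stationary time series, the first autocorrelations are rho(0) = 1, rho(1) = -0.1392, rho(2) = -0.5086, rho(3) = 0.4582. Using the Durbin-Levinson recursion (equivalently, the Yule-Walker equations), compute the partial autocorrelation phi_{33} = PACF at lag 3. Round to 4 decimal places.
\phi_{33} = 0.3940

The PACF at lag k is phi_{kk}, the last component of the solution
to the Yule-Walker system G_k phi = r_k where
  (G_k)_{ij} = rho(|i - j|), (r_k)_i = rho(i), i,j = 1..k.
Equivalently, Durbin-Levinson gives phi_{kk} iteratively:
  phi_{11} = rho(1)
  phi_{kk} = [rho(k) - sum_{j=1..k-1} phi_{k-1,j} rho(k-j)]
            / [1 - sum_{j=1..k-1} phi_{k-1,j} rho(j)],
  phi_{k,j} = phi_{k-1,j} - phi_{kk} phi_{k-1,k-j},  j = 1..k-1.
Step k = 1:
  phi_11 = rho(1) = -0.1392.
Step k = 2:
  phi_22 = [rho(2) - phi_11 rho(1)] / [1 - phi_11 rho(1)] = [-0.5086 - (-0.1392)(-0.1392)] / [1 - (-0.1392)(-0.1392)]
         = -0.52797664 / 0.98062336 = -0.538409.
  Update: phi_21 = phi_11 - phi_22 phi_11 = -0.1392 - (-0.538409)(-0.1392) = -0.214147.
Step k = 3:
  phi_33 = [rho(3) - phi_21 rho(2) - phi_22 rho(1)] / [1 - phi_21 rho(1) - phi_22 rho(2)]
    numerator   = 0.4582 - (-0.214147)(-0.5086) - (-0.538409)(-0.1392) = 0.2743385
    denominator = 1 - (-0.214147)(-0.1392) - (-0.538409)(-0.5086) = 0.69635588
  phi_33 = 0.2743385 / 0.69635588 = 0.394.
Therefore phi_{33} = 0.3940.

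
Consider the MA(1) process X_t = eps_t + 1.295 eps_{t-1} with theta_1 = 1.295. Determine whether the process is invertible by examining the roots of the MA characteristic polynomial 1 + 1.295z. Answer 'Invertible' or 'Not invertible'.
\text{Not invertible}

The MA(q) characteristic polynomial is P(z) = 1 + 1.295z.
Invertibility requires all roots to lie outside the unit circle, i.e. |z| > 1 for every root.
This is linear in z: 1 + (1.295) z = 0  =>  z = -1/(1.295) = -0.772201,  |z| = 0.772201.
Moduli of all roots: 0.7722.
All moduli strictly greater than 1? No.
Verdict: Not invertible.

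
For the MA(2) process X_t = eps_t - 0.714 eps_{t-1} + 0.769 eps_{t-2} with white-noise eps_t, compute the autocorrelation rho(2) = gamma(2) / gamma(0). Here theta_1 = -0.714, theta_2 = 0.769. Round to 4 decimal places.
\rho(2) = 0.3660

For an MA(q) process with theta_0 = 1, the autocovariance is
  gamma(k) = sigma^2 * sum_{i=0..q-k} theta_i * theta_{i+k},
and rho(k) = gamma(k) / gamma(0). Sigma^2 cancels.
  numerator   = (1)*(0.769) = 0.769.
  denominator = (1)^2 + (-0.714)^2 + (0.769)^2 = 2.101157.
  rho(2) = 0.769 / 2.101157 = 0.3660.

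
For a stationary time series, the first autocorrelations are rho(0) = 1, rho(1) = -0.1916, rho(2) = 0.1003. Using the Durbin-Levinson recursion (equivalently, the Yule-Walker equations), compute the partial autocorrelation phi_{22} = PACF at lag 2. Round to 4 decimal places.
\phi_{22} = 0.0660

The PACF at lag k is phi_{kk}, the last component of the solution
to the Yule-Walker system G_k phi = r_k where
  (G_k)_{ij} = rho(|i - j|), (r_k)_i = rho(i), i,j = 1..k.
Equivalently, Durbin-Levinson gives phi_{kk} iteratively:
  phi_{11} = rho(1)
  phi_{kk} = [rho(k) - sum_{j=1..k-1} phi_{k-1,j} rho(k-j)]
            / [1 - sum_{j=1..k-1} phi_{k-1,j} rho(j)],
  phi_{k,j} = phi_{k-1,j} - phi_{kk} phi_{k-1,k-j},  j = 1..k-1.
Step k = 1:
  phi_11 = rho(1) = -0.1916.
Step k = 2:
  phi_22 = [rho(2) - phi_11 rho(1)] / [1 - phi_11 rho(1)] = [0.1003 - (-0.1916)(-0.1916)] / [1 - (-0.1916)(-0.1916)]
         = 0.06358944 / 0.96328944 = 0.066.
Therefore phi_{22} = 0.0660.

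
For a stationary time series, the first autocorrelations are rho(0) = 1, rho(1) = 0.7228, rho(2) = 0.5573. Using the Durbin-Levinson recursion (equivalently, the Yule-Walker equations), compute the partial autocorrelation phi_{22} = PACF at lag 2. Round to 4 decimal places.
\phi_{22} = 0.0730

The PACF at lag k is phi_{kk}, the last component of the solution
to the Yule-Walker system G_k phi = r_k where
  (G_k)_{ij} = rho(|i - j|), (r_k)_i = rho(i), i,j = 1..k.
Equivalently, Durbin-Levinson gives phi_{kk} iteratively:
  phi_{11} = rho(1)
  phi_{kk} = [rho(k) - sum_{j=1..k-1} phi_{k-1,j} rho(k-j)]
            / [1 - sum_{j=1..k-1} phi_{k-1,j} rho(j)],
  phi_{k,j} = phi_{k-1,j} - phi_{kk} phi_{k-1,k-j},  j = 1..k-1.
Step k = 1:
  phi_11 = rho(1) = 0.7228.
Step k = 2:
  phi_22 = [rho(2) - phi_11 rho(1)] / [1 - phi_11 rho(1)] = [0.5573 - (0.7228)(0.7228)] / [1 - (0.7228)(0.7228)]
         = 0.03486016 / 0.47756016 = 0.073.
Therefore phi_{22} = 0.0730.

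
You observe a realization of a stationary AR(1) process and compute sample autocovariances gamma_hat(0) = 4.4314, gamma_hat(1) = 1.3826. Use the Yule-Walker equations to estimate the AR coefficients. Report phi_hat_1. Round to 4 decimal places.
\hat\phi_{1} = 0.3120

The Yule-Walker equations for an AR(p) process read, in matrix form,
  Gamma_p phi = r_p,   with   (Gamma_p)_{ij} = gamma(|i - j|),
                       (r_p)_i = gamma(i),   i,j = 1..p.
Substitute the sample gammas (Toeplitz matrix and right-hand side of size 1):
  Gamma_p = [[4.4314]]
  r_p     = [1.3826]
With p = 1 this is the single equation gamma(0) phi_1 = gamma(1):
  phi_hat_1 = gamma(1) / gamma(0) = 1.3826 / 4.4314 = 0.3120.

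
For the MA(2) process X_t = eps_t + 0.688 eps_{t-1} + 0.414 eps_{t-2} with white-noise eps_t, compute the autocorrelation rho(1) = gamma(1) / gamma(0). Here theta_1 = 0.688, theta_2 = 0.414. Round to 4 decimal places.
\rho(1) = 0.5915

For an MA(q) process with theta_0 = 1, the autocovariance is
  gamma(k) = sigma^2 * sum_{i=0..q-k} theta_i * theta_{i+k},
and rho(k) = gamma(k) / gamma(0). Sigma^2 cancels.
  numerator   = (1)*(0.688) + (0.688)*(0.414) = 0.972832.
  denominator = (1)^2 + (0.688)^2 + (0.414)^2 = 1.64474.
  rho(1) = 0.972832 / 1.64474 = 0.5915.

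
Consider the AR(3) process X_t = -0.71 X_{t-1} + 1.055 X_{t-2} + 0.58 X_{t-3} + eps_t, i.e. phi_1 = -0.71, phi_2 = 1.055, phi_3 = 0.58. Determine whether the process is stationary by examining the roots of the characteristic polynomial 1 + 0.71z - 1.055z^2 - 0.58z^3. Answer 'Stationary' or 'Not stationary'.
\text{Not stationary}

The AR(p) characteristic polynomial is P(z) = 1 + 0.71z - 1.055z^2 - 0.58z^3.
Stationarity requires all roots to lie outside the unit circle, i.e. |z| > 1 for every root.
Degree 3: look for a simple real root z0 first, then factor out (1 - z/z0) and solve the remaining quadratic.
Testing z0 = -2: P(-2) = 1 + (0.71)(-2) + (-1.055)(-2)^2 + (-0.58)(-2)^3
  = 1 + (-1.42) + (-4.22) + (4.64) = 0.  So z_0 = -2 is a root, |z_0| = 2.
Divide out the factor (1 + 0.5 z) = (1 - z/z0) (since 1/z0 = -0.5):
  P(z) = (1 + 0.5 z)(1 + (0.21) z + (-1.16) z^2)
  [check: z-coef 0.21 - (-0.5) = 0.71; z^2-coef -1.16 - (-0.5)(0.21) = -1.055; z^3-coef -(-0.5)(-1.16) = -0.58.]
Remaining roots from the quadratic factor 1 + (0.21) z + (-1.16) z^2:
  Set 1 + (0.21) z + (-1.16) z^2 = 0, i.e. a z^2 + b z + c = 0 with a = -1.16, b = 0.21, c = 1.
  Discriminant D = b^2 - 4ac = (0.21)^2 - 4*(-1.16)*1 = 0.0441 - (-4.64) = 4.6841.
  D >= 0, so the roots are real: z = (-b +/- sqrt(D)) / (2a) = (-0.21 +/- 2.164278) / (-2.32).
    z_1 = (-0.21 + 2.164278) / (-2.32) = -0.8424,   |z_1| = 0.8424.
    z_2 = (-0.21 - 2.164278) / (-2.32) = 1.0234,   |z_2| = 1.0234.
Moduli of all roots: 2.0000, 0.8424, 1.0234.
All moduli strictly greater than 1? No.
Verdict: Not stationary.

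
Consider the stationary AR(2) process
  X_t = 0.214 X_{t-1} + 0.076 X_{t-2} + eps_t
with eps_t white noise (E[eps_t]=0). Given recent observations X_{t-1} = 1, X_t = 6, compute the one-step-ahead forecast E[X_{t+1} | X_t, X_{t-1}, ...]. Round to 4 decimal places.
E[X_{t+1} \mid \mathcal F_t] = 1.3600

For an AR(p) model X_t = c + sum_i phi_i X_{t-i} + eps_t, the
one-step-ahead conditional mean is
  E[X_{t+1} | X_t, ...] = c + sum_i phi_i X_{t+1-i}.
Substitute known values:
  E[X_{t+1} | ...] = (0.214) * (6) + (0.076) * (1)
                   = 1.3600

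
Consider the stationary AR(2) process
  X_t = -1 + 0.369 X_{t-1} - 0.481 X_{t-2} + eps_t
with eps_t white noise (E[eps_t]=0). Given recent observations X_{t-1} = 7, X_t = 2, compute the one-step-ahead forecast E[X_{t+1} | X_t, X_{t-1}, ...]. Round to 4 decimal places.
E[X_{t+1} \mid \mathcal F_t] = -3.6290

For an AR(p) model X_t = c + sum_i phi_i X_{t-i} + eps_t, the
one-step-ahead conditional mean is
  E[X_{t+1} | X_t, ...] = c + sum_i phi_i X_{t+1-i}.
Substitute known values:
  E[X_{t+1} | ...] = -1 + (0.369) * (2) + (-0.481) * (7)
                   = -3.6290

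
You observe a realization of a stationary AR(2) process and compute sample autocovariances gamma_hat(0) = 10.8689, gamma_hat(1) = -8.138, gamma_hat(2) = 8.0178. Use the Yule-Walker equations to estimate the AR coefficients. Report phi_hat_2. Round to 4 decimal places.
\hat\phi_{2} = 0.4030

The Yule-Walker equations for an AR(p) process read, in matrix form,
  Gamma_p phi = r_p,   with   (Gamma_p)_{ij} = gamma(|i - j|),
                       (r_p)_i = gamma(i),   i,j = 1..p.
Substitute the sample gammas (Toeplitz matrix and right-hand side of size 2):
  Gamma_p = [[10.8689, -8.138], [-8.138, 10.8689]]
  r_p     = [-8.138, 8.0178]
Written out:
  10.8689 phi_1 - 8.138 phi_2 = -8.138
  -8.138 phi_1 + 10.8689 phi_2 = 8.0178
Solve by Cramer's rule:
  det = gamma(0)^2 - gamma(1)^2 = (10.8689)^2 - (-8.138)^2 = 118.13298721 - 66.227044 = 51.90594321
  phi_hat_1 = [gamma(1) gamma(0) - gamma(1) gamma(2)] / det = [(-8.138)(10.8689) - (-8.138)(8.0178)] / 51.90594321 = -23.2022518 / 51.90594321 = -0.447
  phi_hat_2 = [gamma(0) gamma(2) - gamma(1)^2] / det = [(10.8689)(8.0178) - (-8.138)^2] / 51.90594321 = 20.91762242 / 51.90594321 = 0.403
So phi_hat = [-0.4470, 0.4030].
Therefore phi_hat_2 = 0.4030.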